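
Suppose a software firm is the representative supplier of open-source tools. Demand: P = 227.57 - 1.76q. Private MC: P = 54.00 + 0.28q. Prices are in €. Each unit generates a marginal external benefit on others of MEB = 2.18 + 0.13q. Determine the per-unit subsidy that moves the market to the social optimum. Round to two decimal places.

Social marginal cost = private MC − MEB = 51.82 + 0.15q.
Set SMC = demand: 51.82 + 0.15q = 227.57 - 1.76q → q* = 92.0157.
The Pigouvian subsidy equals MEB at q*: 2.18 + 0.13×92.0157 = 14.1420.

subsidy = €14.14 per unit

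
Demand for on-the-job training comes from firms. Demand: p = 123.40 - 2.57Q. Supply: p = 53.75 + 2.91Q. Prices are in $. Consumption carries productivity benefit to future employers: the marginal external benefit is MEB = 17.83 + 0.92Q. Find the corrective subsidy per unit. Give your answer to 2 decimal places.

subsidy = $35.48 per unit

Social marginal benefit = demand + MEB = 141.23 - 1.65Q.
Set SMB = MC: 141.23 - 1.65Q = 53.75 + 2.91Q → Q* = 19.1842.
The Pigouvian subsidy equals MEB at Q*: 17.83 + 0.92×19.1842 = 35.4795.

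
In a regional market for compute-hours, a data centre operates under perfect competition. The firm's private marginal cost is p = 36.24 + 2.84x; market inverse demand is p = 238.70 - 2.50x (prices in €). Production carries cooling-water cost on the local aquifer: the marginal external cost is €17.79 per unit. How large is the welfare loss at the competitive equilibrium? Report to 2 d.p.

Market equilibrium (private): 36.24 + 2.84x = 238.70 - 2.50x → x_m = 37.9139.
Social marginal cost = private MC + MEC = 54.03 + 2.84x.
Set SMC = demand: 54.03 + 2.84x = 238.70 - 2.50x → x* = 34.5824.
Between x* and x_m the wedge SMC − demand runs linearly from 0 to MEC(x_m), so the loss is a triangle.
DWL = ½ × 3.3315 × 17.7900 = 29.6337.

DWL = €29.63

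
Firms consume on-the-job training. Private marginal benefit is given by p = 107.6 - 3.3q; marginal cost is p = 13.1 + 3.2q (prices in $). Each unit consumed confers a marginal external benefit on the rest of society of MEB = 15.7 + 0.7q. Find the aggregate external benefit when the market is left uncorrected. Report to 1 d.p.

$302.2

Market equilibrium (private): 13.1 + 3.2q = 107.6 - 3.3q → q_m = 14.5385.
Total external benefit = ∫₀^{q_m} (15.7 + 0.7q) dq = 15.7×14.5385 + ½×0.7×14.5385² = 302.2332.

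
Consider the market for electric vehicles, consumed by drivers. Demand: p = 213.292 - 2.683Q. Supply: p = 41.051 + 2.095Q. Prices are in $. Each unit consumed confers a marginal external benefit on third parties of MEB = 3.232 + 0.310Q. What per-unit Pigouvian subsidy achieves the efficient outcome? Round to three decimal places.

subsidy = $15.407 per unit

Social marginal benefit = demand + MEB = 216.524 - 2.373Q.
Set SMB = MC: 216.524 - 2.373Q = 41.051 + 2.095Q → Q* = 39.2733.
The Pigouvian subsidy equals MEB at Q*: 3.232 + 0.310×39.2733 = 15.4067.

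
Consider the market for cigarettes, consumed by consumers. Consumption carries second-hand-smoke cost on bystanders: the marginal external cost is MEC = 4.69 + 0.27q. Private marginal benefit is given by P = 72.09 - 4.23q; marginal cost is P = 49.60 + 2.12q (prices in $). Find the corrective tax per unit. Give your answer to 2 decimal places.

tax = $5.42 per unit

Social marginal benefit = demand − MEC = 67.40 - 4.50q.
Set SMB = MC: 67.40 - 4.50q = 49.60 + 2.12q → q* = 2.6888.
The Pigouvian tax equals MEC at q*: 4.69 + 0.27×2.6888 = 5.4160.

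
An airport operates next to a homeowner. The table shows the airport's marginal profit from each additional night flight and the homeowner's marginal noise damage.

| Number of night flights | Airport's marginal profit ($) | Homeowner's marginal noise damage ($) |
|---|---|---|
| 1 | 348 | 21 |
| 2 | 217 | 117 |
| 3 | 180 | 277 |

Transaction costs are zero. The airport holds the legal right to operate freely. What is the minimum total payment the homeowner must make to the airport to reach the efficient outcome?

Left alone the airport would choose level 3 (marginal profit stays positive).
Efficient level: k* = 2 (marginal profit ≥ marginal noise damage through 2).
The homeowner must at least cover the airport's forgone profit from cutting 3→2: 180 = 180.

$180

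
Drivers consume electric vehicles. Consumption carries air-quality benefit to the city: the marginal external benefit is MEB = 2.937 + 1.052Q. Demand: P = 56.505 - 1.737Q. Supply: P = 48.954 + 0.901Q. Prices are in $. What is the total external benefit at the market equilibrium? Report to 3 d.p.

Market equilibrium (private): 48.954 + 0.901Q = 56.505 - 1.737Q → Q_m = 2.8624.
Total external benefit = ∫₀^{Q_m} (2.937 + 1.052Q) dQ = 2.937×2.8624 + ½×1.052×2.8624² = 12.7166.

$12.717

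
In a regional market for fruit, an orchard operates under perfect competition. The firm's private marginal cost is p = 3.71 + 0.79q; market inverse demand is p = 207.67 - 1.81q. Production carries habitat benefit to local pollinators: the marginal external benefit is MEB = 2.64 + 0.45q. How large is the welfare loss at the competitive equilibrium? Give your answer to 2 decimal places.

DWL = 334.77

Market equilibrium (private): 3.71 + 0.79q = 207.67 - 1.81q → q_m = 78.4462.
Social marginal cost = private MC − MEB = 1.07 + 0.34q.
Set SMC = demand: 1.07 + 0.34q = 207.67 - 1.81q → q* = 96.0930.
The loss is the area between SMC and demand from q* to q_m; with linear curves that's a triangle of height MEB(q_m).
DWL = ½ × 17.6468 × 37.9408 = 334.7669.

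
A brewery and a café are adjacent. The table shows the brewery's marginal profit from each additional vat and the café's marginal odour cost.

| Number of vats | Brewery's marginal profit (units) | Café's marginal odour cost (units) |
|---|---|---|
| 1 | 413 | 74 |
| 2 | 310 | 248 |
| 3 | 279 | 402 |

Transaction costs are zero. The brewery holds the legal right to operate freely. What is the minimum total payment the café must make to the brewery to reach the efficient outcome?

Left alone the brewery would choose level 3 (marginal profit stays positive).
Efficient level: k* = 2 (marginal profit ≥ marginal odour cost through 2).
The café must at least cover the brewery's forgone profit from cutting 3→2: 279 = 279.

279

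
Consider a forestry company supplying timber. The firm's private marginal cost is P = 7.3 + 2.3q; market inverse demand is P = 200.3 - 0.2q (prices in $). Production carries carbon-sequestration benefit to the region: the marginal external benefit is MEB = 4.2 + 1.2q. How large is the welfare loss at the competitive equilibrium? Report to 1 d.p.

Market equilibrium (private): 7.3 + 2.3q = 200.3 - 0.2q → q_m = 77.2000.
Social marginal cost = private MC − MEB = 3.1 + 1.1q.
Set SMC = demand: 3.1 + 1.1q = 200.3 - 0.2q → q* = 151.6923.
The loss is the area between SMC and demand from q* to q_m; with linear curves that's a triangle of height MEB(q_m).
DWL = ½ × 74.4923 × 96.8400 = 3606.9172.

DWL = $3606.9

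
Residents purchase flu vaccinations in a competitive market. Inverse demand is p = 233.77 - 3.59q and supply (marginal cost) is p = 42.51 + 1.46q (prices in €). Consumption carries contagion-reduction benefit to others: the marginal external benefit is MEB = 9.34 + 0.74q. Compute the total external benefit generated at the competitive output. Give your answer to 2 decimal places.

Market equilibrium (private): 42.51 + 1.46q = 233.77 - 3.59q → q_m = 37.8733.
Total external benefit = ∫₀^{q_m} (9.34 + 0.74q) dq = 9.34×37.8733 + ½×0.74×37.8733² = 884.4598.

€884.46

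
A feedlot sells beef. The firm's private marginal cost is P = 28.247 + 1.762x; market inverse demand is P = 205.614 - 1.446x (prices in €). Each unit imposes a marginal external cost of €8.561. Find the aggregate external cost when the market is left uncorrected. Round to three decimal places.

€473.329

Market equilibrium (private): 28.247 + 1.762x = 205.614 - 1.446x → x_m = 55.2890.
Total external cost = MEC × x_m = 8.561 × 55.2890 = 473.3291.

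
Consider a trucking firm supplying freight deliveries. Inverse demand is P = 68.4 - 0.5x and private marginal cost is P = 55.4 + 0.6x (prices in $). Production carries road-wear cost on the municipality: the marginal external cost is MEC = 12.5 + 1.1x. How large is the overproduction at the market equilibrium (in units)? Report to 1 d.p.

11.6 units

Market equilibrium (private): 55.4 + 0.6x = 68.4 - 0.5x → x_m = 11.8182.
Social marginal cost = private MC + MEC = 67.9 + 1.7x.
Set SMC = demand: 67.9 + 1.7x = 68.4 - 0.5x → x* = 0.2273.
Gap = |11.8182 − 0.2273| = 11.5909.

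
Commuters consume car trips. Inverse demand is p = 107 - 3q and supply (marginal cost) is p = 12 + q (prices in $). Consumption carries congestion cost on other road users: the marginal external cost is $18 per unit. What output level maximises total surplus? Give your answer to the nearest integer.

Social marginal benefit = demand − MEC = 89 - 3q.
Set SMB = MC: 89 - 3q = 12 + q → q* = 19.2500.

q* = 19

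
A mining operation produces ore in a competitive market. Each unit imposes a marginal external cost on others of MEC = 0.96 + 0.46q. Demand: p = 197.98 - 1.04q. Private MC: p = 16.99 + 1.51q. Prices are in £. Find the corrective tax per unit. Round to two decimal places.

tax = £28.47 per unit

Social marginal cost = private MC + MEC = 17.95 + 1.97q.
Set SMC = demand: 17.95 + 1.97q = 197.98 - 1.04q → q* = 59.8106.
The Pigouvian tax equals MEC at q*: 0.96 + 0.46×59.8106 = 28.4729.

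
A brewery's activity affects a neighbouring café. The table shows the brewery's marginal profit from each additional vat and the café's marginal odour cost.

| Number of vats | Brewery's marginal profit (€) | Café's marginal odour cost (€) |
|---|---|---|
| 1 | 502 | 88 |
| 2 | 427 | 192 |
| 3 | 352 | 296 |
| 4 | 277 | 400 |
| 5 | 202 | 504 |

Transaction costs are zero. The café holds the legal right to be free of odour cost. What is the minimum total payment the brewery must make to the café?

Efficient level: marginal profit ≥ marginal odour cost through level 3, so k* = 3.
With the café holding the right, the brewery must at least compensate total damage at k*: 88 + 192 + 296 = 576.

€576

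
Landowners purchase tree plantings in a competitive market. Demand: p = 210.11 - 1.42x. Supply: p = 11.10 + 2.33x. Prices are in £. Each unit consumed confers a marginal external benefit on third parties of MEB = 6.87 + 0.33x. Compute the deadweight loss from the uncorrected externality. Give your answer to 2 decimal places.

DWL = £86.92

Market equilibrium (private): 11.10 + 2.33x = 210.11 - 1.42x → x_m = 53.0693.
Social marginal benefit = demand + MEB = 216.98 - 1.09x.
Set SMB = MC: 216.98 - 1.09x = 11.10 + 2.33x → x* = 60.1988.
The welfare-loss triangle has base |x_m − x*| and height MEB(x_m) (the vertical gap between SMB and MC is zero at x* and MEB at x_m).
DWL = ½ × 7.1295 × 24.3829 = 86.9189.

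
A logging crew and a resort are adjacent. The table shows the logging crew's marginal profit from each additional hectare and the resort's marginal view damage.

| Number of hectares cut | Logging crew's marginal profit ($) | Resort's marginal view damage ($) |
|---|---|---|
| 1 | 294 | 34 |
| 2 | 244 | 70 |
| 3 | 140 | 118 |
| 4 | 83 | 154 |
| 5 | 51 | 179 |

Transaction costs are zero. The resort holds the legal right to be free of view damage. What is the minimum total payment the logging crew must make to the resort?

$222

Efficient level: marginal profit ≥ marginal view damage through level 3, so k* = 3.
With the resort holding the right, the logging crew must at least compensate total damage at k*: 34 + 70 + 118 = 222.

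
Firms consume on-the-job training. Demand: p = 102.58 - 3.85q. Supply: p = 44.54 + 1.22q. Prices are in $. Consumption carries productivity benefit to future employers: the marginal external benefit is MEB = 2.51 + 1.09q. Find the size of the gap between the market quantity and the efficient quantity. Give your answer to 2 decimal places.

3.77 units

Market equilibrium (private): 44.54 + 1.22q = 102.58 - 3.85q → q_m = 11.4477.
Social marginal benefit = demand + MEB = 105.09 - 2.76q.
Set SMB = MC: 105.09 - 2.76q = 44.54 + 1.22q → q* = 15.2136.
Gap = |11.4477 − 15.2136| = 3.7659.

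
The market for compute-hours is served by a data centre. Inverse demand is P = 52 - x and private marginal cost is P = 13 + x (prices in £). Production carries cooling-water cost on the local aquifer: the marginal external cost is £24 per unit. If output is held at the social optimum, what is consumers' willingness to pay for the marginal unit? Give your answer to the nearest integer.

P = £45

Social marginal cost = private MC + MEC = 37 + x.
Set SMC = demand: 37 + x = 52 - x → x* = 7.5000.
Consumer price on the demand curve at x*: 52 − 1×7.5000 = 44.5000.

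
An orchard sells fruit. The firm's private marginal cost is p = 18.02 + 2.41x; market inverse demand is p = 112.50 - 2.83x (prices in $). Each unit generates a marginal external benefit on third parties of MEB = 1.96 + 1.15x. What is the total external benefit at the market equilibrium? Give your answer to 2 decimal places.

$222.27

Market equilibrium (private): 18.02 + 2.41x = 112.50 - 2.83x → x_m = 18.0305.
Total external benefit = ∫₀^{x_m} (1.96 + 1.15x) dx = 1.96×18.0305 + ½×1.15×18.0305² = 222.2717.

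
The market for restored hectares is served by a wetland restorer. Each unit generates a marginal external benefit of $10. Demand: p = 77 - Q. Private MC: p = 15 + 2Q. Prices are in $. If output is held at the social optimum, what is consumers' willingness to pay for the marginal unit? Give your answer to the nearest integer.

P = $53

Social marginal cost = private MC − MEB = 5 + 2Q.
Set SMC = demand: 5 + 2Q = 77 - Q → Q* = 24.0000.
Consumer price on the demand curve at Q*: 77 − 1×24.0000 = 53.0000.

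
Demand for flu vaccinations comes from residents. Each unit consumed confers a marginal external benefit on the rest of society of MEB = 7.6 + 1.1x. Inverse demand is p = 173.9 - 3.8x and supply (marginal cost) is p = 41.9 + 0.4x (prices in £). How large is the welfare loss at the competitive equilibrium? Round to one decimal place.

DWL = £286.8

Market equilibrium (private): 41.9 + 0.4x = 173.9 - 3.8x → x_m = 31.4286.
Social marginal benefit = demand + MEB = 181.5 - 2.7x.
Set SMB = MC: 181.5 - 2.7x = 41.9 + 0.4x → x* = 45.0323.
The welfare-loss triangle has base |x_m − x*| and height MEB(x_m) (the vertical gap between SMB and MC is zero at x* and MEB at x_m).
DWL = ½ × 13.6037 × 42.1714 = 286.8435.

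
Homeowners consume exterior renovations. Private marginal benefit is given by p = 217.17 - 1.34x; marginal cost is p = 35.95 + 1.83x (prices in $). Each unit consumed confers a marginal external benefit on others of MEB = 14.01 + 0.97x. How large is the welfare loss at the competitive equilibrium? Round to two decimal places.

Market equilibrium (private): 35.95 + 1.83x = 217.17 - 1.34x → x_m = 57.1672.
Social marginal benefit = demand + MEB = 231.18 - 0.37x.
Set SMB = MC: 231.18 - 0.37x = 35.95 + 1.83x → x* = 88.7409.
The welfare-loss triangle has base |x_m − x*| and height MEB(x_m) (the vertical gap between SMB and MC is zero at x* and MEB at x_m).
DWL = ½ × 31.5737 × 69.4622 = 1096.5893.

DWL = $1096.59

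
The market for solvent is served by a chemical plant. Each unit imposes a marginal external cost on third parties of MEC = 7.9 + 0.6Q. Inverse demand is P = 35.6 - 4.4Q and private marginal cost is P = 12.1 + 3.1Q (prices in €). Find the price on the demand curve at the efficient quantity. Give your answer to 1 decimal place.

Social marginal cost = private MC + MEC = 20.0 + 3.7Q.
Set SMC = demand: 20.0 + 3.7Q = 35.6 - 4.4Q → Q* = 1.9259.
Consumer price on the demand curve at Q*: 35.6 − 4.4×1.9259 = 27.1260.

P = €27.1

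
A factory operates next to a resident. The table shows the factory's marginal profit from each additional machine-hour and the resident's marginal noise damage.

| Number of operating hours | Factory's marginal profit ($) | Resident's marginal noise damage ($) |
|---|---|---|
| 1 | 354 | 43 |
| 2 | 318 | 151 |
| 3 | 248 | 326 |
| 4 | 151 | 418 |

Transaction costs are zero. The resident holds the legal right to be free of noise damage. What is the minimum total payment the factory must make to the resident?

$194

Efficient level: marginal profit ≥ marginal noise damage through level 2, so k* = 2.
With the resident holding the right, the factory must at least compensate total damage at k*: 43 + 151 = 194.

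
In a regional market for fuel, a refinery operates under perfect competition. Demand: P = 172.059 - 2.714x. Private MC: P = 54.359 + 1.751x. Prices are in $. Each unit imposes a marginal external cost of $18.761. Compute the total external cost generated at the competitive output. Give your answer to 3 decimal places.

Market equilibrium (private): 54.359 + 1.751x = 172.059 - 2.714x → x_m = 26.3606.
Total external cost = MEC × x_m = 18.761 × 26.3606 = 494.5512.

$494.551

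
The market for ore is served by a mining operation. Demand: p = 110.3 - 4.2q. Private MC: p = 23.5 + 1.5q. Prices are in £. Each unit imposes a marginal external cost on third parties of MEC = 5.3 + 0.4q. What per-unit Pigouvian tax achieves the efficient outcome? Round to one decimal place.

tax = £10.6 per unit

Social marginal cost = private MC + MEC = 28.8 + 1.9q.
Set SMC = demand: 28.8 + 1.9q = 110.3 - 4.2q → q* = 13.3607.
The Pigouvian tax equals MEC at q*: 5.3 + 0.4×13.3607 = 10.6443.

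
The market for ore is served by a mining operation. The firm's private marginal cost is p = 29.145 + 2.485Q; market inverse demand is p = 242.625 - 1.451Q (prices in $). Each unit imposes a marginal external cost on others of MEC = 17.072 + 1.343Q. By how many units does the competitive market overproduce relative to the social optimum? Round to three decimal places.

Market equilibrium (private): 29.145 + 2.485Q = 242.625 - 1.451Q → Q_m = 54.2378.
Social marginal cost = private MC + MEC = 46.217 + 3.828Q.
Set SMC = demand: 46.217 + 3.828Q = 242.625 - 1.451Q → Q* = 37.2055.
Gap = |54.2378 − 37.2055| = 17.0323.

17.032 units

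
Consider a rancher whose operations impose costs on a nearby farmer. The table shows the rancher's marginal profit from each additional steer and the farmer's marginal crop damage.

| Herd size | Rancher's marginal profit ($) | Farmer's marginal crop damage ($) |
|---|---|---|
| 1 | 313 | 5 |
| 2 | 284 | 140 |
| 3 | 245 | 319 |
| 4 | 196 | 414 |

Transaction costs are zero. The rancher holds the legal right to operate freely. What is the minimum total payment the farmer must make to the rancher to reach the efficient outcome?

$441

Left alone the rancher would choose level 4 (marginal profit stays positive).
Efficient level: k* = 2 (marginal profit ≥ marginal crop damage through 2).
The farmer must at least cover the rancher's forgone profit from cutting 4→2: 245 + 196 = 441.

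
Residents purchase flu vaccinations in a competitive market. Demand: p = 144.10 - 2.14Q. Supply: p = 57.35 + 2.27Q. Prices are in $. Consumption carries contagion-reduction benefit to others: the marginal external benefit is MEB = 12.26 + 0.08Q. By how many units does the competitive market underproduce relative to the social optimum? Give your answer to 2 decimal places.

Market equilibrium (private): 57.35 + 2.27Q = 144.10 - 2.14Q → Q_m = 19.6712.
Social marginal benefit = demand + MEB = 156.36 - 2.06Q.
Set SMB = MC: 156.36 - 2.06Q = 57.35 + 2.27Q → Q* = 22.8661.
Gap = |19.6712 − 22.8661| = 3.1949.

3.19 units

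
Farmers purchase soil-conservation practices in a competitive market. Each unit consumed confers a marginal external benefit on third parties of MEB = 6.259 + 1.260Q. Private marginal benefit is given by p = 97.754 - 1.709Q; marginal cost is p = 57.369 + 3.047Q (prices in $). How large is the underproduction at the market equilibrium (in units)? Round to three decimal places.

4.851 units

Market equilibrium (private): 57.369 + 3.047Q = 97.754 - 1.709Q → Q_m = 8.4914.
Social marginal benefit = demand + MEB = 104.013 - 0.449Q.
Set SMB = MC: 104.013 - 0.449Q = 57.369 + 3.047Q → Q* = 13.3421.
Gap = |8.4914 − 13.3421| = 4.8507.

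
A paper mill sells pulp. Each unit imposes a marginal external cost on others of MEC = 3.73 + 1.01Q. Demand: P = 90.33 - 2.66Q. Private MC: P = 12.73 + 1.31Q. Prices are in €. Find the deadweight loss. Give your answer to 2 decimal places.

Market equilibrium (private): 12.73 + 1.31Q = 90.33 - 2.66Q → Q_m = 19.5466.
Social marginal cost = private MC + MEC = 16.46 + 2.32Q.
Set SMC = demand: 16.46 + 2.32Q = 90.33 - 2.66Q → Q* = 14.8333.
Between Q* and Q_m the wedge SMC − demand runs linearly from 0 to MEC(Q_m), so the loss is a triangle.
DWL = ½ × 4.7133 × 23.4721 = 55.3155.

DWL = €55.32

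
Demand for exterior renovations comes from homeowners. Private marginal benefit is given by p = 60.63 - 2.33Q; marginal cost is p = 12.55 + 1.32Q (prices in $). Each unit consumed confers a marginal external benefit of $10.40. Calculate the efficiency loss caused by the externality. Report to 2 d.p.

DWL = $14.82

Market equilibrium (private): 12.55 + 1.32Q = 60.63 - 2.33Q → Q_m = 13.1726.
Social marginal benefit = demand + MEB = 71.03 - 2.33Q.
Set SMB = MC: 71.03 - 2.33Q = 12.55 + 1.32Q → Q* = 16.0219.
Between Q* and Q_m the wedge SMB − MC runs linearly from 0 to MEB(Q_m), so the loss is a triangle.
DWL = ½ × 2.8493 × 10.4000 = 14.8164.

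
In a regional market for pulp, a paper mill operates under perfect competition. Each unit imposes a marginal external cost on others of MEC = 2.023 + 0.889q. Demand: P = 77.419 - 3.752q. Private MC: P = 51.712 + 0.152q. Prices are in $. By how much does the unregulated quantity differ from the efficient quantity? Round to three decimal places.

Market equilibrium (private): 51.712 + 0.152q = 77.419 - 3.752q → q_m = 6.5848.
Social marginal cost = private MC + MEC = 53.735 + 1.041q.
Set SMC = demand: 53.735 + 1.041q = 77.419 - 3.752q → q* = 4.9414.
Gap = |6.5848 − 4.9414| = 1.6434.

1.643 units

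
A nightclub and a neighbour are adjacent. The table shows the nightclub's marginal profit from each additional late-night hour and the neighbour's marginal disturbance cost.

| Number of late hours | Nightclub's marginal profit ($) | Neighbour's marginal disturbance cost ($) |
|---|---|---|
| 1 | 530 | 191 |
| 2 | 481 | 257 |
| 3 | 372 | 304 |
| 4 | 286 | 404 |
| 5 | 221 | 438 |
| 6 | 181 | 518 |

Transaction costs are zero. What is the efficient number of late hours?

3

Bargaining reaches the level where marginal profit last exceeds marginal disturbance cost.
That holds through level 3 (372 ≥ 304) but not at 4 (286 < 404).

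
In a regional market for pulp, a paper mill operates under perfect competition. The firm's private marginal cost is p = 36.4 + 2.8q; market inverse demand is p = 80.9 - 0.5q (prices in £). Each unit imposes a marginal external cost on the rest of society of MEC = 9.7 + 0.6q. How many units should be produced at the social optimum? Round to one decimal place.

Social marginal cost = private MC + MEC = 46.1 + 3.4q.
Set SMC = demand: 46.1 + 3.4q = 80.9 - 0.5q → q* = 8.9231.

q* = 8.9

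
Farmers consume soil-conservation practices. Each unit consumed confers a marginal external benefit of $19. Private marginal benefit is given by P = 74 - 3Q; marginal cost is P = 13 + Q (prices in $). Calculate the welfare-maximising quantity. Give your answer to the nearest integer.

Q* = 20

Social marginal benefit = demand + MEB = 93 - 3Q.
Set SMB = MC: 93 - 3Q = 13 + Q → Q* = 20.0000.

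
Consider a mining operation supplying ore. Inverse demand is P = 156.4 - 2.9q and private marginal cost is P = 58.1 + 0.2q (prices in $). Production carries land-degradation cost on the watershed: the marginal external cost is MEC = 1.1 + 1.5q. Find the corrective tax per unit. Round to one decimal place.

tax = $32.8 per unit

Social marginal cost = private MC + MEC = 59.2 + 1.7q.
Set SMC = demand: 59.2 + 1.7q = 156.4 - 2.9q → q* = 21.1304.
The Pigouvian tax equals MEC at q*: 1.1 + 1.5×21.1304 = 32.7956.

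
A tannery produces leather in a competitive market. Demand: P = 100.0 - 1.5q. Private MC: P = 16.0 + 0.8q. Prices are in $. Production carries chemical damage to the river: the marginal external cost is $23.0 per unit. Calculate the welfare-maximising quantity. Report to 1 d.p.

q* = 26.5

Social marginal cost = private MC + MEC = 39.0 + 0.8q.
Set SMC = demand: 39.0 + 0.8q = 100.0 - 1.5q → q* = 26.5217.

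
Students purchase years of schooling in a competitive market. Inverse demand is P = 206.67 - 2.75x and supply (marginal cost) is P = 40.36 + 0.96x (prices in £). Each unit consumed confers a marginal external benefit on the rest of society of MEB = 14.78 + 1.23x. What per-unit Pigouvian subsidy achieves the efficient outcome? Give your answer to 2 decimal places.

Social marginal benefit = demand + MEB = 221.45 - 1.52x.
Set SMB = MC: 221.45 - 1.52x = 40.36 + 0.96x → x* = 73.0202.
The Pigouvian subsidy equals MEB at x*: 14.78 + 1.23×73.0202 = 104.5948.

subsidy = £104.59 per unit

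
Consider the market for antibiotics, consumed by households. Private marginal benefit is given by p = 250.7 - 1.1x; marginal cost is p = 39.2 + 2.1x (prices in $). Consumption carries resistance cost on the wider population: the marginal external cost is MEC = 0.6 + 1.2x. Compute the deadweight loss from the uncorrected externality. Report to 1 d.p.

Market equilibrium (private): 39.2 + 2.1x = 250.7 - 1.1x → x_m = 66.0938.
Social marginal benefit = demand − MEC = 250.1 - 2.3x.
Set SMB = MC: 250.1 - 2.3x = 39.2 + 2.1x → x* = 47.9318.
Between x* and x_m the wedge MC − SMB runs linearly from 0 to MEC(x_m), so the loss is a triangle.
DWL = ½ × 18.1620 × 79.9125 = 725.6854.

DWL = $725.7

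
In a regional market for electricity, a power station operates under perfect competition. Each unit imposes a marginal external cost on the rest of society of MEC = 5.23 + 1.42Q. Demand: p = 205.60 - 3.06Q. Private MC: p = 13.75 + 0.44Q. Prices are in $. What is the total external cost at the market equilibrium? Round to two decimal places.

$2419.95

Market equilibrium (private): 13.75 + 0.44Q = 205.60 - 3.06Q → Q_m = 54.8143.
Total external cost = ∫₀^{Q_m} (5.23 + 1.42Q) dQ = 5.23×54.8143 + ½×1.42×54.8143² = 2419.9501.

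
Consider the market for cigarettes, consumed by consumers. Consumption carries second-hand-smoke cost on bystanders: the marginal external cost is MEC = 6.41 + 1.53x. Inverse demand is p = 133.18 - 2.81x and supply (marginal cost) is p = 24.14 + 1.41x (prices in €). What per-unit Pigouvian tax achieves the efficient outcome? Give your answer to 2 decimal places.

Social marginal benefit = demand − MEC = 126.77 - 4.34x.
Set SMB = MC: 126.77 - 4.34x = 24.14 + 1.41x → x* = 17.8487.
The Pigouvian tax equals MEC at x*: 6.41 + 1.53×17.8487 = 33.7185.

tax = €33.72 per unit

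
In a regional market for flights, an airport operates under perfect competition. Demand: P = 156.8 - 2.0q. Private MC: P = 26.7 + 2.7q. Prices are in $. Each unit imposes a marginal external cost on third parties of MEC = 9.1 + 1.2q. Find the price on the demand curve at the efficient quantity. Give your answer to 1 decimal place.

P = $115.8

Social marginal cost = private MC + MEC = 35.8 + 3.9q.
Set SMC = demand: 35.8 + 3.9q = 156.8 - 2.0q → q* = 20.5085.
Consumer price on the demand curve at q*: 156.8 − 2.0×20.5085 = 115.7830.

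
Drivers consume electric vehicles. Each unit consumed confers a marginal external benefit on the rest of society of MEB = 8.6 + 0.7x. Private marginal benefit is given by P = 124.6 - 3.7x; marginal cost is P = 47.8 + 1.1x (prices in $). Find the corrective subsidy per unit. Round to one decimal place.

subsidy = $23.2 per unit

Social marginal benefit = demand + MEB = 133.2 - 3.0x.
Set SMB = MC: 133.2 - 3.0x = 47.8 + 1.1x → x* = 20.8293.
The Pigouvian subsidy equals MEB at x*: 8.6 + 0.7×20.8293 = 23.1805.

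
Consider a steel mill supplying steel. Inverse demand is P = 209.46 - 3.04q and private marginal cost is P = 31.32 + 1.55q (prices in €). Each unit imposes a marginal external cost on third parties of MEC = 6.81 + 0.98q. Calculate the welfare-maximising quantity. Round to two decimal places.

q* = 30.76

Social marginal cost = private MC + MEC = 38.13 + 2.53q.
Set SMC = demand: 38.13 + 2.53q = 209.46 - 3.04q → q* = 30.7594.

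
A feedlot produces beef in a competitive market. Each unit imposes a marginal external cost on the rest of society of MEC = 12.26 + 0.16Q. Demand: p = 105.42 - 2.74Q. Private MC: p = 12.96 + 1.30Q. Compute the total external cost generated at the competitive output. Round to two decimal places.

Market equilibrium (private): 12.96 + 1.30Q = 105.42 - 2.74Q → Q_m = 22.8861.
Total external cost = ∫₀^{Q_m} (12.26 + 0.16Q) dQ = 12.26×22.8861 + ½×0.16×22.8861² = 322.4855.

322.49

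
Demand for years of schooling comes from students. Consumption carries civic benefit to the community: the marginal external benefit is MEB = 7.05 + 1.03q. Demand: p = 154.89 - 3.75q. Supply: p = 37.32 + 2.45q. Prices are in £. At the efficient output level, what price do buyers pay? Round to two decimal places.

P = £64.50

Social marginal benefit = demand + MEB = 161.94 - 2.72q.
Set SMB = MC: 161.94 - 2.72q = 37.32 + 2.45q → q* = 24.1044.
Consumer price on the demand curve at q*: 154.89 − 3.75×24.1044 = 64.4985.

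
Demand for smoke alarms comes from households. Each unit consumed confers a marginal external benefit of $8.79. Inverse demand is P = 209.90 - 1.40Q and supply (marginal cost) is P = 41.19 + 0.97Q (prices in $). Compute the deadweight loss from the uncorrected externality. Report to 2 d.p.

Market equilibrium (private): 41.19 + 0.97Q = 209.90 - 1.40Q → Q_m = 71.1857.
Social marginal benefit = demand + MEB = 218.69 - 1.40Q.
Set SMB = MC: 218.69 - 1.40Q = 41.19 + 0.97Q → Q* = 74.8945.
The loss is the area between SMB and MC from Q* to Q_m; with linear curves that's a triangle of height MEB(Q_m).
DWL = ½ × 3.7088 × 8.7900 = 16.3002.

DWL = $16.30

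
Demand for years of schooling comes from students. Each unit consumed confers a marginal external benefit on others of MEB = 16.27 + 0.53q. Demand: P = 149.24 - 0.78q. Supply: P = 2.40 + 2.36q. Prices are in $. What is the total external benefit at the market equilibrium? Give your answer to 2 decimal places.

$1340.38

Market equilibrium (private): 2.40 + 2.36q = 149.24 - 0.78q → q_m = 46.7643.
Total external benefit = ∫₀^{q_m} (16.27 + 0.53q) dq = 16.27×46.7643 + ½×0.53×46.7643² = 1340.3836.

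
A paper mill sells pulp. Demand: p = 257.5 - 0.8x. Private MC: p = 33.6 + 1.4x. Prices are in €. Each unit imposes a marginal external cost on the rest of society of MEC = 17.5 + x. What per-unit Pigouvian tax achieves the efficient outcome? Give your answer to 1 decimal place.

Social marginal cost = private MC + MEC = 51.1 + 2.4x.
Set SMC = demand: 51.1 + 2.4x = 257.5 - 0.8x → x* = 64.5000.
The Pigouvian tax equals MEC at x*: 17.5 + 1.0×64.5000 = 82.0000.

tax = €82.0 per unit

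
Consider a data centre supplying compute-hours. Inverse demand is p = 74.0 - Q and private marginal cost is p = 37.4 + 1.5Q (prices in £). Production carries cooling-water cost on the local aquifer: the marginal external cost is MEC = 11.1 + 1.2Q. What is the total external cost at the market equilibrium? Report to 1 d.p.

£291.1

Market equilibrium (private): 37.4 + 1.5Q = 74.0 - Q → Q_m = 14.6400.
Total external cost = ∫₀^{Q_m} (11.1 + 1.2Q) dQ = 11.1×14.6400 + ½×1.2×14.6400² = 291.1018.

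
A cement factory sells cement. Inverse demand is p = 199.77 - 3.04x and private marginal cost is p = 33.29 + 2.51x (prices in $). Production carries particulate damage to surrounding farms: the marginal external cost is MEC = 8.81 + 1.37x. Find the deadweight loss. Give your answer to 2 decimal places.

Market equilibrium (private): 33.29 + 2.51x = 199.77 - 3.04x → x_m = 29.9964.
Social marginal cost = private MC + MEC = 42.10 + 3.88x.
Set SMC = demand: 42.10 + 3.88x = 199.77 - 3.04x → x* = 22.7847.
The loss is the area between SMC and demand from x* to x_m; with linear curves that's a triangle of height MEC(x_m).
DWL = ½ × 7.2117 × 49.9051 = 179.9503.

DWL = $179.95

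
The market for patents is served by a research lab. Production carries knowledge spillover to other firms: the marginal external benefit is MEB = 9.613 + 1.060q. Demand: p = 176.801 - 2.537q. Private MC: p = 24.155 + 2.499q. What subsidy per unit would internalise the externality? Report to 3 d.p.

subsidy = 52.871 per unit

Social marginal cost = private MC − MEB = 14.542 + 1.439q.
Set SMC = demand: 14.542 + 1.439q = 176.801 - 2.537q → q* = 40.8096.
The Pigouvian subsidy equals MEB at q*: 9.613 + 1.060×40.8096 = 52.8712.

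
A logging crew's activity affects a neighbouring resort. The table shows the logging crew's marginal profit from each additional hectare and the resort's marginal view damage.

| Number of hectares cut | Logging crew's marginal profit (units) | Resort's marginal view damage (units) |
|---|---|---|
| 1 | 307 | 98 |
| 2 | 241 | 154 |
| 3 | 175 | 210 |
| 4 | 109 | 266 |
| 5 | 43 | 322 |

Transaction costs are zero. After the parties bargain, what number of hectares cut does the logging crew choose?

Bargaining reaches the level where marginal profit last exceeds marginal view damage.
That holds through level 2 (241 ≥ 154) but not at 3 (175 < 210).

2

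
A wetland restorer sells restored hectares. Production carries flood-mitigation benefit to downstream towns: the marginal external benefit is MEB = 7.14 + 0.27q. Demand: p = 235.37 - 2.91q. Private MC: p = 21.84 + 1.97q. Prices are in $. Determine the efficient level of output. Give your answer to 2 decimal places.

q* = 47.87

Social marginal cost = private MC − MEB = 14.70 + 1.70q.
Set SMC = demand: 14.70 + 1.70q = 235.37 - 2.91q → q* = 47.8677.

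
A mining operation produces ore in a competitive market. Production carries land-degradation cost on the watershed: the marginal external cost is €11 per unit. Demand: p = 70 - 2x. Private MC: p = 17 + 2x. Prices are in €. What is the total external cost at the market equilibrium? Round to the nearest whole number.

€146

Market equilibrium (private): 17 + 2x = 70 - 2x → x_m = 13.2500.
Total external cost = MEC × x_m = 11 × 13.2500 = 145.7500.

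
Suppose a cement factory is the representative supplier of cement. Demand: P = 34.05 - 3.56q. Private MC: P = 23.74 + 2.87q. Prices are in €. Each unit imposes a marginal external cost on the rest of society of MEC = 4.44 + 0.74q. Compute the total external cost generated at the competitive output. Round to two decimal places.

€8.07

Market equilibrium (private): 23.74 + 2.87q = 34.05 - 3.56q → q_m = 1.6034.
Total external cost = ∫₀^{q_m} (4.44 + 0.74q) dq = 4.44×1.6034 + ½×0.74×1.6034² = 8.0703.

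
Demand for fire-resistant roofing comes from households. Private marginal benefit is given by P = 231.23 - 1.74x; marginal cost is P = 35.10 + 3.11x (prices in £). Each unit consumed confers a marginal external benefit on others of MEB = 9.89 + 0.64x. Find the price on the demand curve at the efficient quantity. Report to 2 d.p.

P = £146.08

Social marginal benefit = demand + MEB = 241.12 - 1.10x.
Set SMB = MC: 241.12 - 1.10x = 35.10 + 3.11x → x* = 48.9359.
Consumer price on the demand curve at x*: 231.23 − 1.74×48.9359 = 146.0815.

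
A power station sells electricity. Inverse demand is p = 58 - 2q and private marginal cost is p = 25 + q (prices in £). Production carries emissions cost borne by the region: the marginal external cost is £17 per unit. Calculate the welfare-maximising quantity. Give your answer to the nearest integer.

Social marginal cost = private MC + MEC = 42 + q.
Set SMC = demand: 42 + q = 58 - 2q → q* = 5.3333.

q* = 5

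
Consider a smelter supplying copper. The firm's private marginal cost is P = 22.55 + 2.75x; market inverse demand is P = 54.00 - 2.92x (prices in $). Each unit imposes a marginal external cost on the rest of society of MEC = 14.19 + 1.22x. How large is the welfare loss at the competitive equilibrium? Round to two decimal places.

Market equilibrium (private): 22.55 + 2.75x = 54.00 - 2.92x → x_m = 5.5467.
Social marginal cost = private MC + MEC = 36.74 + 3.97x.
Set SMC = demand: 36.74 + 3.97x = 54.00 - 2.92x → x* = 2.5051.
Height of the DWL triangle at x_m is SMC(x_m) − demand(x_m) = MEC(x_m) = 20.9570.
DWL = ½ × 3.0416 × 20.9570 = 31.8714.

DWL = $31.87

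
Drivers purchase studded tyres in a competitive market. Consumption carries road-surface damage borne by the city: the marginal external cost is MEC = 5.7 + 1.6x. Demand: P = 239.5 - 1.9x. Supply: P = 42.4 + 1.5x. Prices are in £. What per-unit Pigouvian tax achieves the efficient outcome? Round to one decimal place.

tax = £66.9 per unit

Social marginal benefit = demand − MEC = 233.8 - 3.5x.
Set SMB = MC: 233.8 - 3.5x = 42.4 + 1.5x → x* = 38.2800.
The Pigouvian tax equals MEC at x*: 5.7 + 1.6×38.2800 = 66.9480.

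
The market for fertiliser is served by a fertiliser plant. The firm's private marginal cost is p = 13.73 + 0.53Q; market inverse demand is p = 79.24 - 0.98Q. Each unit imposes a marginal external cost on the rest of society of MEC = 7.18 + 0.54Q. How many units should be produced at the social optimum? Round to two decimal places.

Q* = 28.45

Social marginal cost = private MC + MEC = 20.91 + 1.07Q.
Set SMC = demand: 20.91 + 1.07Q = 79.24 - 0.98Q → Q* = 28.4537.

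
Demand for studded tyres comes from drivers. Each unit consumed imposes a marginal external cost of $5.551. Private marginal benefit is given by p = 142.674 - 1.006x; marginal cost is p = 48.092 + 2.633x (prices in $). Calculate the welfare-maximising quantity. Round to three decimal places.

Social marginal benefit = demand − MEC = 137.123 - 1.006x.
Set SMB = MC: 137.123 - 1.006x = 48.092 + 2.633x → x* = 24.4658.

x* = 24.466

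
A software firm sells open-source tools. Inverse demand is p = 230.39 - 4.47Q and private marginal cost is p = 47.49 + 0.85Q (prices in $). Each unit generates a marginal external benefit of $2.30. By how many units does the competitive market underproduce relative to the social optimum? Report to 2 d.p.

0.43 units

Market equilibrium (private): 47.49 + 0.85Q = 230.39 - 4.47Q → Q_m = 34.3797.
Social marginal cost = private MC − MEB = 45.19 + 0.85Q.
Set SMC = demand: 45.19 + 0.85Q = 230.39 - 4.47Q → Q* = 34.8120.
Gap = |34.3797 − 34.8120| = 0.4323.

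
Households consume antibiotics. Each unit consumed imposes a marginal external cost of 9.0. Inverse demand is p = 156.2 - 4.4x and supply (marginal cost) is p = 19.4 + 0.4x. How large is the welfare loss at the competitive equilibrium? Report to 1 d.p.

DWL = 8.4

Market equilibrium (private): 19.4 + 0.4x = 156.2 - 4.4x → x_m = 28.5000.
Social marginal benefit = demand − MEC = 147.2 - 4.4x.
Set SMB = MC: 147.2 - 4.4x = 19.4 + 0.4x → x* = 26.6250.
Height of the DWL triangle at x_m is MC(x_m) − SMB(x_m) = MEC(x_m) = 9.0000.
DWL = ½ × 1.8750 × 9.0000 = 8.4375.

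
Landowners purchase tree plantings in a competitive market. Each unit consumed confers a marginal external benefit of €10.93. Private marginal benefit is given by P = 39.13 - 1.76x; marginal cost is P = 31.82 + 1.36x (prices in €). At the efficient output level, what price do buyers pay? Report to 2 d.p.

Social marginal benefit = demand + MEB = 50.06 - 1.76x.
Set SMB = MC: 50.06 - 1.76x = 31.82 + 1.36x → x* = 5.8462.
Consumer price on the demand curve at x*: 39.13 − 1.76×5.8462 = 28.8407.

P = €28.84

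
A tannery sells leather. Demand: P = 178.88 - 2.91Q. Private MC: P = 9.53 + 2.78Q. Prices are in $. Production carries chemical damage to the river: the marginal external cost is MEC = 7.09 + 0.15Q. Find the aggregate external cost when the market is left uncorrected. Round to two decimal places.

$277.45

Market equilibrium (private): 9.53 + 2.78Q = 178.88 - 2.91Q → Q_m = 29.7627.
Total external cost = ∫₀^{Q_m} (7.09 + 0.15Q) dQ = 7.09×29.7627 + ½×0.15×29.7627² = 277.4539.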